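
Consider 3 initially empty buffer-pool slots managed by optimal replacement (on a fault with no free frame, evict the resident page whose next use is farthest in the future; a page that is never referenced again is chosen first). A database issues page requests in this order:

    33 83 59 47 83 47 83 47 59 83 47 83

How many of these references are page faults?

33 → fault, frames {33}
83 → fault, frames {33,83}
59 → fault, frames {33,83,59}
47 → fault, evict 33, frames {83,59,47}
83 → hit
47 → hit
83 → hit
47 → hit
59 → hit
83 → hit
47 → hit
83 → hit
Page faults: 4.

4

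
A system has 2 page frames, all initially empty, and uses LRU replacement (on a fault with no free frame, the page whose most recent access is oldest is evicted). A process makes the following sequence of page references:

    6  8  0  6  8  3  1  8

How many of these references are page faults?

8

6 → miss, frames (6)
8 → miss, frames (6 8)
0 → miss, evict 6, frames (8 0)
6 → miss, evict 8, frames (0 6)
8 → miss, evict 0, frames (6 8)
3 → miss, evict 6, frames (8 3)
1 → miss, evict 8, frames (3 1)
8 → miss, evict 3, frames (1 8)
Page faults: 8.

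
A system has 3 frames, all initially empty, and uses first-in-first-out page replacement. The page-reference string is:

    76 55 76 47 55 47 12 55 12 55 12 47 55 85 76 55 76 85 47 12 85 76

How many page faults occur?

76 → miss, frames (76)
55 → miss, frames (76 55)
76 → hit
47 → miss, frames (76 55 47)
55 → hit
47 → hit
12 → miss, evict 76, frames (55 47 12)
55 → hit
12 → hit
55 → hit
12 → hit
47 → hit
55 → hit
85 → miss, evict 55, frames (47 12 85)
76 → miss, evict 47, frames (12 85 76)
55 → miss, evict 12, frames (85 76 55)
76 → hit
85 → hit
47 → miss, evict 85, frames (76 55 47)
12 → miss, evict 76, frames (55 47 12)
85 → miss, evict 55, frames (47 12 85)
76 → miss, evict 47, frames (12 85 76)
Page faults: 11.

11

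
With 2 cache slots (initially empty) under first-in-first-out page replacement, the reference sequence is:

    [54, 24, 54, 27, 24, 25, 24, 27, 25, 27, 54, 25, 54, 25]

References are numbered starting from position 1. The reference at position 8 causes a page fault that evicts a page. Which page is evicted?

pos 1: 54 → miss, frames (54)
pos 2: 24 → miss, frames (54 24)
pos 3: 54 → hit
pos 4: 27 → miss, evict 54, frames (24 27)
pos 5: 24 → hit
pos 6: 25 → miss, evict 24, frames (27 25)
pos 7: 24 → miss, evict 27, frames (25 24)
pos 8: 27 → miss, evict 25, frames (24 27)
At position 8, page 25 is evicted.

25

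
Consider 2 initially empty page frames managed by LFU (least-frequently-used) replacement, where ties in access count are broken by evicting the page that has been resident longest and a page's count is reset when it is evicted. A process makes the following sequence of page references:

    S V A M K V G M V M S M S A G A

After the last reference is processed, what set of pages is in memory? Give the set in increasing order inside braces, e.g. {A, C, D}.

S → miss, frames (S)
V → miss, frames (S V)
A → miss, evict S, frames (V A)
M → miss, evict V, frames (A M)
K → miss, evict A, frames (M K)
V → miss, evict M, frames (K V)
G → miss, evict K, frames (V G)
M → miss, evict V, frames (G M)
V → miss, evict G, frames (M V)
M → hit
S → miss, evict V, frames (M S)
M → hit
S → hit
A → miss, evict S, frames (M A)
G → miss, evict A, frames (M G)
A → miss, evict G, frames (M A)

{A, M}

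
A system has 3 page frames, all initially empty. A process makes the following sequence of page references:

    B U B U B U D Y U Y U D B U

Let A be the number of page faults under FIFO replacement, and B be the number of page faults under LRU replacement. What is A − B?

1

Under FIFO: F F . . . . F F . . . . F F → 6 faults.
Under LRU: F F . . . . F F . . . . F . → 5 faults.
A − B = 6 − 5 = 1.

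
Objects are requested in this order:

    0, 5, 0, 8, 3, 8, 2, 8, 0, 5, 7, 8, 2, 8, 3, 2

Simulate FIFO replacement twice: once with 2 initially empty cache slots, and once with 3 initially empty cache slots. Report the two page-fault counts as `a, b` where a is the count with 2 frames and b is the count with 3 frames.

2 frames: F F . F F . F F F F F F F . F . → 12 faults.
3 frames: F F . F F . F . F F F F F . F . → 11 faults.
11 < 12: adding a frame reduced faults, as is typical.

12, 11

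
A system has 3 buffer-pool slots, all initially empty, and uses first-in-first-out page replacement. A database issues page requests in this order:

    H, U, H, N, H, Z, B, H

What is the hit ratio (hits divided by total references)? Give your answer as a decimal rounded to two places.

H: fault, frames {H}
U: fault, frames {H,U}
H: hit
N: fault, frames {H,U,N}
H: hit
Z: fault, evict H, frames {U,N,Z}
B: fault, evict U, frames {N,Z,B}
H: fault, evict N, frames {Z,B,H}
Hits: 2 of 8 references → 2/8 = 0.2500.

0.25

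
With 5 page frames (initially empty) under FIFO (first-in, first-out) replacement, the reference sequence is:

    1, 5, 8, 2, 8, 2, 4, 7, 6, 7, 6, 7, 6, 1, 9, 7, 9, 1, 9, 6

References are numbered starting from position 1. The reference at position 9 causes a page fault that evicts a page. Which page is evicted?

5

pos 1: 1: fault, frames {1}
pos 2: 5: fault, frames {1,5}
pos 3: 8: fault, frames {1,5,8}
pos 4: 2: fault, frames {1,5,8,2}
pos 5: 8: hit
pos 6: 2: hit
pos 7: 4: fault, frames {1,5,8,2,4}
pos 8: 7: fault, evict 1, frames {5,8,2,4,7}
pos 9: 6: fault, evict 5, frames {8,2,4,7,6}
At position 9, page 5 is evicted.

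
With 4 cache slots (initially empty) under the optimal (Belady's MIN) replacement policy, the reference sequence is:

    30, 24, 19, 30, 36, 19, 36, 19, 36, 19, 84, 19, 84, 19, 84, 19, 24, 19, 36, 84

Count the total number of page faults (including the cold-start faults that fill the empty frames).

5

30 → miss, frames [30]
24 → miss, frames [30, 24]
19 → miss, frames [30, 24, 19]
30 → hit
36 → miss, frames [30, 24, 19, 36]
19 → hit
36 → hit
19 → hit
36 → hit
19 → hit
84 → miss, evict 30, frames [24, 19, 36, 84]
19 → hit
84 → hit
19 → hit
84 → hit
19 → hit
24 → hit
19 → hit
36 → hit
84 → hit
Page faults: 5.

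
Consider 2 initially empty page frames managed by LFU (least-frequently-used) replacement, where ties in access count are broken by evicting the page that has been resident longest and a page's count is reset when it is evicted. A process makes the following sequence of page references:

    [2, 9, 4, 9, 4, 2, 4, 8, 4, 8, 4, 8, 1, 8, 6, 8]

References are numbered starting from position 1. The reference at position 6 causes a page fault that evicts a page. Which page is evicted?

9

pos 1: 2 -> fault, frames [2]
pos 2: 9 -> fault, frames [2, 9]
pos 3: 4 -> fault, evict 2, frames [9, 4]
pos 4: 9 -> hit
pos 5: 4 -> hit
pos 6: 2 -> fault, evict 9, frames [4, 2]
At position 6, page 9 is evicted.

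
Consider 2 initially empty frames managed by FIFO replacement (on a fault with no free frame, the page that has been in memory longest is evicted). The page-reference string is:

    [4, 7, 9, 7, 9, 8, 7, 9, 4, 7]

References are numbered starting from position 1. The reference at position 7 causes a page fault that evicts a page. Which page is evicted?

pos 1: 4 -> fault, frames [4]
pos 2: 7 -> fault, frames [4, 7]
pos 3: 9 -> fault, evict 4, frames [7, 9]
pos 4: 7 -> hit
pos 5: 9 -> hit
pos 6: 8 -> fault, evict 7, frames [9, 8]
pos 7: 7 -> fault, evict 9, frames [8, 7]
At position 7, page 9 is evicted.

9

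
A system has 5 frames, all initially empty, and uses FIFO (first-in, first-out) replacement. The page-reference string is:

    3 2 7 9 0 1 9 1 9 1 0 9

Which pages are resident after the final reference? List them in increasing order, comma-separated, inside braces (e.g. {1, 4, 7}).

3 → fault, frames [3]
2 → fault, frames [3, 2]
7 → fault, frames [3, 2, 7]
9 → fault, frames [3, 2, 7, 9]
0 → fault, frames [3, 2, 7, 9, 0]
1 → fault, evict 3, frames [2, 7, 9, 0, 1]
9 → hit
1 → hit
9 → hit
1 → hit
0 → hit
9 → hit

{0, 1, 2, 7, 9}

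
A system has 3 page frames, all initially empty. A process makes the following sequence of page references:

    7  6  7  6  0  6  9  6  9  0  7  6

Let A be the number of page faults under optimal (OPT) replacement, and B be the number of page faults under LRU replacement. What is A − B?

Under OPT: F F . . F . F . . . F . → 5 faults.
Under LRU: F F . . F . F . . . F F → 6 faults.
A − B = 5 − 6 = -1.

-1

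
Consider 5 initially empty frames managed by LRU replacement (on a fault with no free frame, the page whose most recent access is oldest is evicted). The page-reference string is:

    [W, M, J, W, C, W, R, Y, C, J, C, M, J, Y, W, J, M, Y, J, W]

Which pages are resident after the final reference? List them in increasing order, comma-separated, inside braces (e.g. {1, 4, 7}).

W → fault, frames [W]
M → fault, frames [W, M]
J → fault, frames [W, M, J]
W → hit
C → fault, frames [M, J, W, C]
W → hit
R → fault, frames [M, J, C, W, R]
Y → fault, evict M, frames [J, C, W, R, Y]
C → hit
J → hit
C → hit
M → fault, evict W, frames [R, Y, J, C, M]
J → hit
Y → hit
W → fault, evict R, frames [C, M, J, Y, W]
J → hit
M → hit
Y → hit
J → hit
W → hit

{C, J, M, W, Y}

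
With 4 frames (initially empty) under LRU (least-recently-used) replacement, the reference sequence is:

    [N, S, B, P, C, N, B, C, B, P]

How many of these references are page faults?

N -> miss, frames (N)
S -> miss, frames (N S)
B -> miss, frames (N S B)
P -> miss, frames (N S B P)
C -> miss, evict N, frames (S B P C)
N -> miss, evict S, frames (B P C N)
B -> hit
C -> hit
B -> hit
P -> hit
Page faults: 6.

6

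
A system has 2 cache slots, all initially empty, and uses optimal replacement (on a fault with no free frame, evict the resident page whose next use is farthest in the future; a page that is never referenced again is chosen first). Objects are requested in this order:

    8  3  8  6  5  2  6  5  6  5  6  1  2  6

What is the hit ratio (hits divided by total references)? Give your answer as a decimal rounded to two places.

8 → miss, frames (8)
3 → miss, frames (8 3)
8 → hit
6 → miss, evict 3, frames (8 6)
5 → miss, evict 8, frames (6 5)
2 → miss, evict 5, frames (6 2)
6 → hit
5 → miss, evict 2, frames (6 5)
6 → hit
5 → hit
6 → hit
1 → miss, evict 5, frames (6 1)
2 → miss, evict 1, frames (6 2)
6 → hit
Hits: 6 of 14 references → 6/14 = 0.4286.

0.43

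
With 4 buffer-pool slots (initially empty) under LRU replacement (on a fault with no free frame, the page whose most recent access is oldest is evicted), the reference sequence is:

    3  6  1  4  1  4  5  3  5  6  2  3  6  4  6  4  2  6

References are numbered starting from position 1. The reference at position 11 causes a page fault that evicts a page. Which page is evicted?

4

pos 1: 3 → miss, frames (3)
pos 2: 6 → miss, frames (3 6)
pos 3: 1 → miss, frames (3 6 1)
pos 4: 4 → miss, frames (3 6 1 4)
pos 5: 1 → hit
pos 6: 4 → hit
pos 7: 5 → miss, evict 3, frames (6 1 4 5)
pos 8: 3 → miss, evict 6, frames (1 4 5 3)
pos 9: 5 → hit
pos 10: 6 → miss, evict 1, frames (4 3 5 6)
pos 11: 2 → miss, evict 4, frames (3 5 6 2)
At position 11, page 4 is evicted.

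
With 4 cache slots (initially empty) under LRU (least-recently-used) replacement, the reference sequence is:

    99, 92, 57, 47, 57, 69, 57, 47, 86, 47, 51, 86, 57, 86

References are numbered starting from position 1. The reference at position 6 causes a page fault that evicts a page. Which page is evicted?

pos 1: 99 -> miss, frames [99]
pos 2: 92 -> miss, frames [99, 92]
pos 3: 57 -> miss, frames [99, 92, 57]
pos 4: 47 -> miss, frames [99, 92, 57, 47]
pos 5: 57 -> hit
pos 6: 69 -> miss, evict 99, frames [92, 47, 57, 69]
At position 6, page 99 is evicted.

99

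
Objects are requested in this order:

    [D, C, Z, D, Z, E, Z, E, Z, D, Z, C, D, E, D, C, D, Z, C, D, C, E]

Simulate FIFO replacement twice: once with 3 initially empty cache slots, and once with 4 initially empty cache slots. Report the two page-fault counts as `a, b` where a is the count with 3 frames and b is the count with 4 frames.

8, 4

3 frames: F F F . . F . . . F . F . . . . . F . . . F → 8 faults.
4 frames: F F F . . F . . . . . . . . . . . . . . . . → 4 faults.
4 < 8: adding a frame reduced faults, as is typical.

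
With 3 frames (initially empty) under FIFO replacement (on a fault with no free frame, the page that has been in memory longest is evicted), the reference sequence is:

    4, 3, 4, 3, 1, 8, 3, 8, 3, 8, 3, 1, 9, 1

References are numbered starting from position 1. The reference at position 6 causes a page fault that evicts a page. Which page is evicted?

pos 1: 4 → miss, frames (4)
pos 2: 3 → miss, frames (4 3)
pos 3: 4 → hit
pos 4: 3 → hit
pos 5: 1 → miss, frames (4 3 1)
pos 6: 8 → miss, evict 4, frames (3 1 8)
At position 6, page 4 is evicted.

4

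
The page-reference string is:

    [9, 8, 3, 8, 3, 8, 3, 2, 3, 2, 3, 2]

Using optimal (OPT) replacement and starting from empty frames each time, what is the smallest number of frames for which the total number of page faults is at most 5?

2

f=1: 12 faults
f=2: 4 faults
f=3: 4 faults
f=4: 4 faults
Smallest f with faults ≤ 5 is 2.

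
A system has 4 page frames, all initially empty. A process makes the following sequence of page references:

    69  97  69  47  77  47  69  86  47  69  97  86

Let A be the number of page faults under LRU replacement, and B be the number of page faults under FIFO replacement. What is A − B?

-1

Under LRU: F F . F F . . F . . F . → 6 faults.
Under FIFO: F F . F F . . F . F F . → 7 faults.
A − B = 6 − 7 = -1.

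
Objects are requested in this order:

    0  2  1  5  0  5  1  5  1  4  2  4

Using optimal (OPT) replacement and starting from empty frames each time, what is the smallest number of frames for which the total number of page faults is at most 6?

f=1: 12 faults
f=2: 7 faults
f=3: 6 faults
f=4: 5 faults
f=5: 5 faults
Smallest f with faults ≤ 6 is 3.

3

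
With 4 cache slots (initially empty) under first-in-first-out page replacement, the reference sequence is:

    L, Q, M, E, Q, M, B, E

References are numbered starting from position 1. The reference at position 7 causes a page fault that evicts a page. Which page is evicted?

L

pos 1: L: miss, frames [L]
pos 2: Q: miss, frames [L, Q]
pos 3: M: miss, frames [L, Q, M]
pos 4: E: miss, frames [L, Q, M, E]
pos 5: Q: hit
pos 6: M: hit
pos 7: B: miss, evict L, frames [Q, M, E, B]
At position 7, page L is evicted.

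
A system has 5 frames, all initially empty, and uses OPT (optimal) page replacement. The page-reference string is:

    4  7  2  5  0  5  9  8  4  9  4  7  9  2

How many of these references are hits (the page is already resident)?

4 -> fault, frames (4)
7 -> fault, frames (4 7)
2 -> fault, frames (4 7 2)
5 -> fault, frames (4 7 2 5)
0 -> fault, frames (4 7 2 5 0)
5 -> hit
9 -> fault, evict 0, frames (4 7 2 5 9)
8 -> fault, evict 5, frames (4 7 2 9 8)
4 -> hit
9 -> hit
4 -> hit
7 -> hit
9 -> hit
2 -> hit
Hits: 7.

7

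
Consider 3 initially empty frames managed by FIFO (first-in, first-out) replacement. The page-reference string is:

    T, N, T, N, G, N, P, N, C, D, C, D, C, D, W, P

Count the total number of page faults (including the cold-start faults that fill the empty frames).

8

T → fault, frames (T)
N → fault, frames (T N)
T → hit
N → hit
G → fault, frames (T N G)
N → hit
P → fault, evict T, frames (N G P)
N → hit
C → fault, evict N, frames (G P C)
D → fault, evict G, frames (P C D)
C → hit
D → hit
C → hit
D → hit
W → fault, evict P, frames (C D W)
P → fault, evict C, frames (D W P)
Page faults: 8.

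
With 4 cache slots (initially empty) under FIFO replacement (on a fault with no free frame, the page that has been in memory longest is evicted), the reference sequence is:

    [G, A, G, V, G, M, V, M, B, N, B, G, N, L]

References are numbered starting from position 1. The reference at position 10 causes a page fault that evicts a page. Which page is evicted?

A

pos 1: G: fault, frames [G]
pos 2: A: fault, frames [G, A]
pos 3: G: hit
pos 4: V: fault, frames [G, A, V]
pos 5: G: hit
pos 6: M: fault, frames [G, A, V, M]
pos 7: V: hit
pos 8: M: hit
pos 9: B: fault, evict G, frames [A, V, M, B]
pos 10: N: fault, evict A, frames [V, M, B, N]
At position 10, page A is evicted.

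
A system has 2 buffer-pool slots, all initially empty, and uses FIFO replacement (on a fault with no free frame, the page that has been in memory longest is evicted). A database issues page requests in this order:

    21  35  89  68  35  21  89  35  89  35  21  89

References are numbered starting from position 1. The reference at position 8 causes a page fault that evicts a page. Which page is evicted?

pos 1: 21 -> fault, frames {21}
pos 2: 35 -> fault, frames {21,35}
pos 3: 89 -> fault, evict 21, frames {35,89}
pos 4: 68 -> fault, evict 35, frames {89,68}
pos 5: 35 -> fault, evict 89, frames {68,35}
pos 6: 21 -> fault, evict 68, frames {35,21}
pos 7: 89 -> fault, evict 35, frames {21,89}
pos 8: 35 -> fault, evict 21, frames {89,35}
At position 8, page 21 is evicted.

21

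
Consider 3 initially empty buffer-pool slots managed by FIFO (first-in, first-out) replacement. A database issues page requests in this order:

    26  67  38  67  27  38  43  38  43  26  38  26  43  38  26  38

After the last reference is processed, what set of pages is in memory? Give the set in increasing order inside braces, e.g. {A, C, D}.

{26, 38, 43}

26 → fault, frames {26}
67 → fault, frames {26,67}
38 → fault, frames {26,67,38}
67 → hit
27 → fault, evict 26, frames {67,38,27}
38 → hit
43 → fault, evict 67, frames {38,27,43}
38 → hit
43 → hit
26 → fault, evict 38, frames {27,43,26}
38 → fault, evict 27, frames {43,26,38}
26 → hit
43 → hit
38 → hit
26 → hit
38 → hit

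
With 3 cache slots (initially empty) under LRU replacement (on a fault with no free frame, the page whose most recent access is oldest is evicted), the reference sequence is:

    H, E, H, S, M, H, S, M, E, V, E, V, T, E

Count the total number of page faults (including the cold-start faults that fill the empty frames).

H → fault, frames {H}
E → fault, frames {H,E}
H → hit
S → fault, frames {E,H,S}
M → fault, evict E, frames {H,S,M}
H → hit
S → hit
M → hit
E → fault, evict H, frames {S,M,E}
V → fault, evict S, frames {M,E,V}
E → hit
V → hit
T → fault, evict M, frames {E,V,T}
E → hit
Page faults: 7.

7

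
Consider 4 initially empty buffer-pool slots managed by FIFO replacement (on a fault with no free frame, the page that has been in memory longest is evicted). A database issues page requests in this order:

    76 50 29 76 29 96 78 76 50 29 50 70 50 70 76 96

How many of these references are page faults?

10

76: miss, frames {76}
50: miss, frames {76,50}
29: miss, frames {76,50,29}
76: hit
29: hit
96: miss, frames {76,50,29,96}
78: miss, evict 76, frames {50,29,96,78}
76: miss, evict 50, frames {29,96,78,76}
50: miss, evict 29, frames {96,78,76,50}
29: miss, evict 96, frames {78,76,50,29}
50: hit
70: miss, evict 78, frames {76,50,29,70}
50: hit
70: hit
76: hit
96: miss, evict 76, frames {50,29,70,96}
Page faults: 10.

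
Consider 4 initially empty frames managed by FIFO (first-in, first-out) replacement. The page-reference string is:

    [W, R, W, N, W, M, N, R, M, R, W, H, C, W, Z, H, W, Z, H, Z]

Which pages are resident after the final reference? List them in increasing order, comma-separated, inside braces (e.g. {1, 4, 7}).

{C, H, W, Z}

W: miss, frames (W)
R: miss, frames (W R)
W: hit
N: miss, frames (W R N)
W: hit
M: miss, frames (W R N M)
N: hit
R: hit
M: hit
R: hit
W: hit
H: miss, evict W, frames (R N M H)
C: miss, evict R, frames (N M H C)
W: miss, evict N, frames (M H C W)
Z: miss, evict M, frames (H C W Z)
H: hit
W: hit
Z: hit
H: hit
Z: hit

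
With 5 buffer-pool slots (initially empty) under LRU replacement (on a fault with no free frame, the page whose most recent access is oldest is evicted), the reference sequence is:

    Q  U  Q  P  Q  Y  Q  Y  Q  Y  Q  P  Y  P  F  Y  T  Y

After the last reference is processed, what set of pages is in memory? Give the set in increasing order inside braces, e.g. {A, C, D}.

{F, P, Q, T, Y}

Q → fault, frames (Q)
U → fault, frames (Q U)
Q → hit
P → fault, frames (U Q P)
Q → hit
Y → fault, frames (U P Q Y)
Q → hit
Y → hit
Q → hit
Y → hit
Q → hit
P → hit
Y → hit
P → hit
F → fault, frames (U Q Y P F)
Y → hit
T → fault, evict U, frames (Q P F Y T)
Y → hit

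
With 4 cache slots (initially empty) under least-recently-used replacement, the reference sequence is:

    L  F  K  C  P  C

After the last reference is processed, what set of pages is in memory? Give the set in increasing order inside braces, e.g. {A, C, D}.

L → miss, frames {L}
F → miss, frames {L,F}
K → miss, frames {L,F,K}
C → miss, frames {L,F,K,C}
P → miss, evict L, frames {F,K,C,P}
C → hit

{C, F, K, P}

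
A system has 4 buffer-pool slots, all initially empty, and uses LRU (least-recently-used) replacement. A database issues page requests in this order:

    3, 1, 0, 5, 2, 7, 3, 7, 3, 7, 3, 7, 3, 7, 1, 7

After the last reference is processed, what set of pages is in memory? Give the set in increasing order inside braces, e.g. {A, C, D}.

{1, 2, 3, 7}

3 -> fault, frames (3)
1 -> fault, frames (3 1)
0 -> fault, frames (3 1 0)
5 -> fault, frames (3 1 0 5)
2 -> fault, evict 3, frames (1 0 5 2)
7 -> fault, evict 1, frames (0 5 2 7)
3 -> fault, evict 0, frames (5 2 7 3)
7 -> hit
3 -> hit
7 -> hit
3 -> hit
7 -> hit
3 -> hit
7 -> hit
1 -> fault, evict 5, frames (2 3 7 1)
7 -> hit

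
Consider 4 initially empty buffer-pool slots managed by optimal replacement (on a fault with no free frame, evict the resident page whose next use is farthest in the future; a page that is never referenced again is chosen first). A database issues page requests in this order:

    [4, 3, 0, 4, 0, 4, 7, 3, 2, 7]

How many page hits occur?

4 → fault, frames (4)
3 → fault, frames (4 3)
0 → fault, frames (4 3 0)
4 → hit
0 → hit
4 → hit
7 → fault, frames (4 3 0 7)
3 → hit
2 → fault, evict 0, frames (4 3 7 2)
7 → hit
Hits: 5.

5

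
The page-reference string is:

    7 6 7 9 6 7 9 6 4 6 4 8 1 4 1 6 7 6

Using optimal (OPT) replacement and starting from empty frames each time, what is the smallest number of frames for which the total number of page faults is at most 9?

f=1: 18 faults
f=2: 10 faults
f=3: 7 faults
f=4: 6 faults
f=5: 6 faults
f=6: 6 faults
Smallest f with faults ≤ 9 is 3.

3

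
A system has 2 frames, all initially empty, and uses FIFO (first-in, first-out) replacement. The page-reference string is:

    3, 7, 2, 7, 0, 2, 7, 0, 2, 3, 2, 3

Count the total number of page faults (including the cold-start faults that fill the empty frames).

7

3 → fault, frames {3}
7 → fault, frames {3,7}
2 → fault, evict 3, frames {7,2}
7 → hit
0 → fault, evict 7, frames {2,0}
2 → hit
7 → fault, evict 2, frames {0,7}
0 → hit
2 → fault, evict 0, frames {7,2}
3 → fault, evict 7, frames {2,3}
2 → hit
3 → hit
Page faults: 7.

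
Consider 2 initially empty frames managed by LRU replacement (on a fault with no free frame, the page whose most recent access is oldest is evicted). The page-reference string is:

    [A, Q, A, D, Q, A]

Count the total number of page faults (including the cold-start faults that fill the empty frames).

A: miss, frames {A}
Q: miss, frames {A,Q}
A: hit
D: miss, evict Q, frames {A,D}
Q: miss, evict A, frames {D,Q}
A: miss, evict D, frames {Q,A}
Page faults: 5.

5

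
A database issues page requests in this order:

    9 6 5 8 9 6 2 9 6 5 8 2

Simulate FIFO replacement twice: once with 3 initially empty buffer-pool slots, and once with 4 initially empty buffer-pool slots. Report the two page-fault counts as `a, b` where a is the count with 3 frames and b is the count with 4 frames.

9, 10

3 frames: F F F F F F F . . F F . → 9 faults.
4 frames: F F F F . . F F F F F F → 10 faults.
10 > 9: adding a frame increased faults — Belady's anomaly.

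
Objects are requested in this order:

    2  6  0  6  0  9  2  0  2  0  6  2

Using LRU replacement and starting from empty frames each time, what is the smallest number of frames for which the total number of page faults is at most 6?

3

f=1: 12 faults
f=2: 8 faults
f=3: 6 faults
f=4: 4 faults
Smallest f with faults ≤ 6 is 3.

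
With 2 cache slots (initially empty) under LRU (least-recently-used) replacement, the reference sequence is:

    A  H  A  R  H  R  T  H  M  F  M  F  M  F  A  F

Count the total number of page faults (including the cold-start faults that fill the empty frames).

A -> fault, frames (A)
H -> fault, frames (A H)
A -> hit
R -> fault, evict H, frames (A R)
H -> fault, evict A, frames (R H)
R -> hit
T -> fault, evict H, frames (R T)
H -> fault, evict R, frames (T H)
M -> fault, evict T, frames (H M)
F -> fault, evict H, frames (M F)
M -> hit
F -> hit
M -> hit
F -> hit
A -> fault, evict M, frames (F A)
F -> hit
Page faults: 9.

9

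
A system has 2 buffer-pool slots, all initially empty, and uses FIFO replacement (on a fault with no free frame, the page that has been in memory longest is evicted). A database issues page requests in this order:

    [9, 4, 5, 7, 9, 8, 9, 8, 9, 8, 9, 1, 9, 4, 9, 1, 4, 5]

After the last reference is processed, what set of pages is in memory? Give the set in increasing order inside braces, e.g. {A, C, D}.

9 -> fault, frames {9}
4 -> fault, frames {9,4}
5 -> fault, evict 9, frames {4,5}
7 -> fault, evict 4, frames {5,7}
9 -> fault, evict 5, frames {7,9}
8 -> fault, evict 7, frames {9,8}
9 -> hit
8 -> hit
9 -> hit
8 -> hit
9 -> hit
1 -> fault, evict 9, frames {8,1}
9 -> fault, evict 8, frames {1,9}
4 -> fault, evict 1, frames {9,4}
9 -> hit
1 -> fault, evict 9, frames {4,1}
4 -> hit
5 -> fault, evict 4, frames {1,5}

{1, 5}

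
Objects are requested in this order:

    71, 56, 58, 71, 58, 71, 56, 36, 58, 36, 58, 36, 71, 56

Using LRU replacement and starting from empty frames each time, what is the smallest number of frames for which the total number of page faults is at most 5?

4

f=1: 14 faults
f=2: 9 faults
f=3: 7 faults
f=4: 4 faults
Smallest f with faults ≤ 5 is 4.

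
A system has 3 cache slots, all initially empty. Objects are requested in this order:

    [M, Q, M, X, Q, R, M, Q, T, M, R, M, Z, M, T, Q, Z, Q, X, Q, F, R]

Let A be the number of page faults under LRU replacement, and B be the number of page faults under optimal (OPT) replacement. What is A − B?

4

Under LRU: F F . F . F F . F . F . F . F F F . F . F F → 14 faults.
Under OPT: F F . F . F . . F . . . F . . F . . F . F F → 10 faults.
A − B = 14 − 10 = 4.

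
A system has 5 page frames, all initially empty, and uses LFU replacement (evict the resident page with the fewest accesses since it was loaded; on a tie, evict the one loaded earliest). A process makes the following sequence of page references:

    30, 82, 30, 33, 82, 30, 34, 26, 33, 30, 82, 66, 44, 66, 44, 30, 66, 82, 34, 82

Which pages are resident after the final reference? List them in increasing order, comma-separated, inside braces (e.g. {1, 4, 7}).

{30, 34, 44, 66, 82}

30 → miss, frames {30}
82 → miss, frames {30,82}
30 → hit
33 → miss, frames {30,82,33}
82 → hit
30 → hit
34 → miss, frames {30,82,33,34}
26 → miss, frames {30,82,33,34,26}
33 → hit
30 → hit
82 → hit
66 → miss, evict 34, frames {30,82,33,26,66}
44 → miss, evict 26, frames {30,82,33,66,44}
66 → hit
44 → hit
30 → hit
66 → hit
82 → hit
34 → miss, evict 33, frames {30,82,66,44,34}
82 → hit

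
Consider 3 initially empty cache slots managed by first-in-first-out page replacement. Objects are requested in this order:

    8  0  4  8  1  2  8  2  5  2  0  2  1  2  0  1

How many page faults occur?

8 → fault, frames {8}
0 → fault, frames {8,0}
4 → fault, frames {8,0,4}
8 → hit
1 → fault, evict 8, frames {0,4,1}
2 → fault, evict 0, frames {4,1,2}
8 → fault, evict 4, frames {1,2,8}
2 → hit
5 → fault, evict 1, frames {2,8,5}
2 → hit
0 → fault, evict 2, frames {8,5,0}
2 → fault, evict 8, frames {5,0,2}
1 → fault, evict 5, frames {0,2,1}
2 → hit
0 → hit
1 → hit
Page faults: 10.

10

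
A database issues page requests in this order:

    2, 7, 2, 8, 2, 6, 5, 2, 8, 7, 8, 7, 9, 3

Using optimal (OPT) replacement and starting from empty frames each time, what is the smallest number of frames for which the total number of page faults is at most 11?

f=1: 14 faults
f=2: 9 faults
f=3: 8 faults
f=4: 7 faults
f=5: 7 faults
f=6: 7 faults
f=7: 7 faults
Smallest f with faults ≤ 11 is 2.

2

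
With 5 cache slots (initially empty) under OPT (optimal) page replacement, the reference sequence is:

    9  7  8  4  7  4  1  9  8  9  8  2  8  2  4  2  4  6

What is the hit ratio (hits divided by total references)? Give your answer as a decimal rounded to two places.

9 → fault, frames {9}
7 → fault, frames {9,7}
8 → fault, frames {9,7,8}
4 → fault, frames {9,7,8,4}
7 → hit
4 → hit
1 → fault, frames {9,7,8,4,1}
9 → hit
8 → hit
9 → hit
8 → hit
2 → fault, evict 1, frames {9,7,8,4,2}
8 → hit
2 → hit
4 → hit
2 → hit
4 → hit
6 → fault, evict 2, frames {9,7,8,4,6}
Hits: 11 of 18 references → 11/18 = 0.6111.

0.61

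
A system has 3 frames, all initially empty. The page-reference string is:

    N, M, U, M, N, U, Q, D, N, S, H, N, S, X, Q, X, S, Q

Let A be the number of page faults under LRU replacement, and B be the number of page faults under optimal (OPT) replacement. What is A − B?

Under LRU: F F F . . . F F F F F . . F F . . . → 10 faults.
Under OPT: F F F . . . F F . F F . . F F . . . → 9 faults.
A − B = 10 − 9 = 1.

1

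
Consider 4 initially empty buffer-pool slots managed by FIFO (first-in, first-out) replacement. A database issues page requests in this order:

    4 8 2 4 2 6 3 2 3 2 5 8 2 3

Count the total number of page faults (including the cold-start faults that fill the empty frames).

4 → miss, frames {4}
8 → miss, frames {4,8}
2 → miss, frames {4,8,2}
4 → hit
2 → hit
6 → miss, frames {4,8,2,6}
3 → miss, evict 4, frames {8,2,6,3}
2 → hit
3 → hit
2 → hit
5 → miss, evict 8, frames {2,6,3,5}
8 → miss, evict 2, frames {6,3,5,8}
2 → miss, evict 6, frames {3,5,8,2}
3 → hit
Page faults: 8.

8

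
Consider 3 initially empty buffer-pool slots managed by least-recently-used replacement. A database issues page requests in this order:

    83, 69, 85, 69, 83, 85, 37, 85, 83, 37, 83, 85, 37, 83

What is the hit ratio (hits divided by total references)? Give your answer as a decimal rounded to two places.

0.71

83: fault, frames {83}
69: fault, frames {83,69}
85: fault, frames {83,69,85}
69: hit
83: hit
85: hit
37: fault, evict 69, frames {83,85,37}
85: hit
83: hit
37: hit
83: hit
85: hit
37: hit
83: hit
Hits: 10 of 14 references → 10/14 = 0.7143.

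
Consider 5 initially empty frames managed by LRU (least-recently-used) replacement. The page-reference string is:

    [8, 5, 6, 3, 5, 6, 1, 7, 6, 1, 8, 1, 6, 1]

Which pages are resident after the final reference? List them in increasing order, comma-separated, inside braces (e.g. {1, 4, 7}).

{1, 5, 6, 7, 8}

8 -> fault, frames {8}
5 -> fault, frames {8,5}
6 -> fault, frames {8,5,6}
3 -> fault, frames {8,5,6,3}
5 -> hit
6 -> hit
1 -> fault, frames {8,3,5,6,1}
7 -> fault, evict 8, frames {3,5,6,1,7}
6 -> hit
1 -> hit
8 -> fault, evict 3, frames {5,7,6,1,8}
1 -> hit
6 -> hit
1 -> hit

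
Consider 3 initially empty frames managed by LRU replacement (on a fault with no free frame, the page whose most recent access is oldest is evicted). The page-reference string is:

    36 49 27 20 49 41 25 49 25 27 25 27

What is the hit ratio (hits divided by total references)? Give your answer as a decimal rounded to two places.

0.42

36 -> miss, frames {36}
49 -> miss, frames {36,49}
27 -> miss, frames {36,49,27}
20 -> miss, evict 36, frames {49,27,20}
49 -> hit
41 -> miss, evict 27, frames {20,49,41}
25 -> miss, evict 20, frames {49,41,25}
49 -> hit
25 -> hit
27 -> miss, evict 41, frames {49,25,27}
25 -> hit
27 -> hit
Hits: 5 of 12 references → 5/12 = 0.4167.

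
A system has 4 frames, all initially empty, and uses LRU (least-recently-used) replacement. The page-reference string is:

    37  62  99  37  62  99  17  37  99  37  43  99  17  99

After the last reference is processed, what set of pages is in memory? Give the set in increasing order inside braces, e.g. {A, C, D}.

37 → fault, frames [37]
62 → fault, frames [37, 62]
99 → fault, frames [37, 62, 99]
37 → hit
62 → hit
99 → hit
17 → fault, frames [37, 62, 99, 17]
37 → hit
99 → hit
37 → hit
43 → fault, evict 62, frames [17, 99, 37, 43]
99 → hit
17 → hit
99 → hit

{17, 37, 43, 99}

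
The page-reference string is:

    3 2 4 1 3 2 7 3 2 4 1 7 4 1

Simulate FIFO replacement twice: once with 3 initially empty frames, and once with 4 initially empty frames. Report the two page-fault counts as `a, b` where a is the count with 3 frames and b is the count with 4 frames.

9, 10

3 frames: F F F F F F F . . F F . . . → 9 faults.
4 frames: F F F F . . F F F F F F . . → 10 faults.
10 > 9: adding a frame increased faults — Belady's anomaly.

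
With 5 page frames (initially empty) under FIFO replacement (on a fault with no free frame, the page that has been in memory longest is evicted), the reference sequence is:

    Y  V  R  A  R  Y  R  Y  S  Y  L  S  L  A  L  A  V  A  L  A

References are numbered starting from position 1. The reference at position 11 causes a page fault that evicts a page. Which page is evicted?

Y

pos 1: Y -> fault, frames {Y}
pos 2: V -> fault, frames {Y,V}
pos 3: R -> fault, frames {Y,V,R}
pos 4: A -> fault, frames {Y,V,R,A}
pos 5: R -> hit
pos 6: Y -> hit
pos 7: R -> hit
pos 8: Y -> hit
pos 9: S -> fault, frames {Y,V,R,A,S}
pos 10: Y -> hit
pos 11: L -> fault, evict Y, frames {V,R,A,S,L}
At position 11, page Y is evicted.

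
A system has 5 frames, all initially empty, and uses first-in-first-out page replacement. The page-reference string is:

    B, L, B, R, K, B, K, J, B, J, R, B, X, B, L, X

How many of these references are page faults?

8

B -> fault, frames [B]
L -> fault, frames [B, L]
B -> hit
R -> fault, frames [B, L, R]
K -> fault, frames [B, L, R, K]
B -> hit
K -> hit
J -> fault, frames [B, L, R, K, J]
B -> hit
J -> hit
R -> hit
B -> hit
X -> fault, evict B, frames [L, R, K, J, X]
B -> fault, evict L, frames [R, K, J, X, B]
L -> fault, evict R, frames [K, J, X, B, L]
X -> hit
Page faults: 8.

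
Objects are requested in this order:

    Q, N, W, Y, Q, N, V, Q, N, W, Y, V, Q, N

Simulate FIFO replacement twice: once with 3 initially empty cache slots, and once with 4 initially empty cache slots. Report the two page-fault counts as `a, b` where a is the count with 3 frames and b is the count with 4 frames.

11, 12

3 frames: F F F F F F F . . F F . F F → 11 faults.
4 frames: F F F F . . F F F F F F F F → 12 faults.
12 > 11: adding a frame increased faults — Belady's anomaly.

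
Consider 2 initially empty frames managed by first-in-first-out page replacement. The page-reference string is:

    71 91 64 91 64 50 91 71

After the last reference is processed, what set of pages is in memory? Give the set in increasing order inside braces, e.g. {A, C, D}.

71 → fault, frames {71}
91 → fault, frames {71,91}
64 → fault, evict 71, frames {91,64}
91 → hit
64 → hit
50 → fault, evict 91, frames {64,50}
91 → fault, evict 64, frames {50,91}
71 → fault, evict 50, frames {91,71}

{71, 91}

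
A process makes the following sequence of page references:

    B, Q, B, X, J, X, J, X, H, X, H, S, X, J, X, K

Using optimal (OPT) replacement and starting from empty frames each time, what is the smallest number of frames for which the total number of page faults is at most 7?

f=1: 16 faults
f=2: 8 faults
f=3: 7 faults
f=4: 7 faults
f=5: 7 faults
f=6: 7 faults
f=7: 7 faults
Smallest f with faults ≤ 7 is 3.

3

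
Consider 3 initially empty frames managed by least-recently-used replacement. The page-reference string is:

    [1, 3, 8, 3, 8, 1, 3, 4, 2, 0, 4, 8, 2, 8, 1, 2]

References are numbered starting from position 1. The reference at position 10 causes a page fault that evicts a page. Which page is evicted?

pos 1: 1 → miss, frames (1)
pos 2: 3 → miss, frames (1 3)
pos 3: 8 → miss, frames (1 3 8)
pos 4: 3 → hit
pos 5: 8 → hit
pos 6: 1 → hit
pos 7: 3 → hit
pos 8: 4 → miss, evict 8, frames (1 3 4)
pos 9: 2 → miss, evict 1, frames (3 4 2)
pos 10: 0 → miss, evict 3, frames (4 2 0)
At position 10, page 3 is evicted.

3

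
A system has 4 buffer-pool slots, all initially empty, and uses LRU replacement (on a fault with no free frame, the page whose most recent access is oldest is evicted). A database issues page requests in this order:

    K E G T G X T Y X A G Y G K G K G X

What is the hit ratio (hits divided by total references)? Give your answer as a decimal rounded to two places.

0.44

K -> fault, frames [K]
E -> fault, frames [K, E]
G -> fault, frames [K, E, G]
T -> fault, frames [K, E, G, T]
G -> hit
X -> fault, evict K, frames [E, T, G, X]
T -> hit
Y -> fault, evict E, frames [G, X, T, Y]
X -> hit
A -> fault, evict G, frames [T, Y, X, A]
G -> fault, evict T, frames [Y, X, A, G]
Y -> hit
G -> hit
K -> fault, evict X, frames [A, Y, G, K]
G -> hit
K -> hit
G -> hit
X -> fault, evict A, frames [Y, K, G, X]
Hits: 8 of 18 references → 8/18 = 0.4444.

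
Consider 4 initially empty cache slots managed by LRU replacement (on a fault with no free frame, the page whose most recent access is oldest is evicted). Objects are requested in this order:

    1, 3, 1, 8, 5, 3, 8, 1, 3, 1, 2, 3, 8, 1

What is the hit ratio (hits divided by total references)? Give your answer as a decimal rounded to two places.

0.64

1 -> fault, frames [1]
3 -> fault, frames [1, 3]
1 -> hit
8 -> fault, frames [3, 1, 8]
5 -> fault, frames [3, 1, 8, 5]
3 -> hit
8 -> hit
1 -> hit
3 -> hit
1 -> hit
2 -> fault, evict 5, frames [8, 3, 1, 2]
3 -> hit
8 -> hit
1 -> hit
Hits: 9 of 14 references → 9/14 = 0.6429.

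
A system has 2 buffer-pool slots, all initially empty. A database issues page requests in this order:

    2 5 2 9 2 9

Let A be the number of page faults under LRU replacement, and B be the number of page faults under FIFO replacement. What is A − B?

Under LRU: F F . F . . → 3 faults.
Under FIFO: F F . F F . → 4 faults.
A − B = 3 − 4 = -1.

-1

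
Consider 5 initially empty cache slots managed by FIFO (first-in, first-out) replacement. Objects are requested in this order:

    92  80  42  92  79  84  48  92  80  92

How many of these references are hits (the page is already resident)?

2

92 → miss, frames {92}
80 → miss, frames {92,80}
42 → miss, frames {92,80,42}
92 → hit
79 → miss, frames {92,80,42,79}
84 → miss, frames {92,80,42,79,84}
48 → miss, evict 92, frames {80,42,79,84,48}
92 → miss, evict 80, frames {42,79,84,48,92}
80 → miss, evict 42, frames {79,84,48,92,80}
92 → hit
Hits: 2.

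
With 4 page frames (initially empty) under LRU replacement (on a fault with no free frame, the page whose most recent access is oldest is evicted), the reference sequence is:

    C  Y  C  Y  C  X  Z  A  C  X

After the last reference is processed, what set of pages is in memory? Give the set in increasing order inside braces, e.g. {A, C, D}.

C: fault, frames (C)
Y: fault, frames (C Y)
C: hit
Y: hit
C: hit
X: fault, frames (Y C X)
Z: fault, frames (Y C X Z)
A: fault, evict Y, frames (C X Z A)
C: hit
X: hit

{A, C, X, Z}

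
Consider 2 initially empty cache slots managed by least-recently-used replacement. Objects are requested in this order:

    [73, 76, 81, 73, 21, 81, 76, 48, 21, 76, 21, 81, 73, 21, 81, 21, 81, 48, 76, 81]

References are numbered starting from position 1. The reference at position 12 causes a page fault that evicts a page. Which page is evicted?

76

pos 1: 73 → miss, frames {73}
pos 2: 76 → miss, frames {73,76}
pos 3: 81 → miss, evict 73, frames {76,81}
pos 4: 73 → miss, evict 76, frames {81,73}
pos 5: 21 → miss, evict 81, frames {73,21}
pos 6: 81 → miss, evict 73, frames {21,81}
pos 7: 76 → miss, evict 21, frames {81,76}
pos 8: 48 → miss, evict 81, frames {76,48}
pos 9: 21 → miss, evict 76, frames {48,21}
pos 10: 76 → miss, evict 48, frames {21,76}
pos 11: 21 → hit
pos 12: 81 → miss, evict 76, frames {21,81}
At position 12, page 76 is evicted.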